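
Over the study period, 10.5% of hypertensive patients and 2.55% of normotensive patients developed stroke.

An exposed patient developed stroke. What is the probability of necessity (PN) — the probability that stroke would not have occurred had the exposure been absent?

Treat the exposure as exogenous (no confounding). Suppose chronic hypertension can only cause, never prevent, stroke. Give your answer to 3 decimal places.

p₁ = 0.105, p₀ = 0.0255.
Under exogeneity and monotonicity, PN = (p₁ − p₀) / p₁.
PN = (0.105 − 0.0255) / 0.105 = 0.0795 / 0.105 ≈ 0.7571

PN ≈ 0.757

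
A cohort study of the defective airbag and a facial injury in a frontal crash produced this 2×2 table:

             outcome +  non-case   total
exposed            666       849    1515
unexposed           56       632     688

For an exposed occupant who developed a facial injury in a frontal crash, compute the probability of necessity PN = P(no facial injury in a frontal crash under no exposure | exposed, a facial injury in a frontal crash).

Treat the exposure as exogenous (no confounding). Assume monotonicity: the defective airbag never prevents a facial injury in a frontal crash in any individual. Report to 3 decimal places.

PN ≈ 0.815

p₁ = P(outcome | exposed) = 666/1515 = 0.4396
p₀ = P(outcome | unexposed) = 56/688 = 0.081395
Under exogeneity and monotonicity, PN = (p₁ − p₀)/p₁.
PN = (0.4396 − 0.081395) / 0.4396 ≈ 0.8148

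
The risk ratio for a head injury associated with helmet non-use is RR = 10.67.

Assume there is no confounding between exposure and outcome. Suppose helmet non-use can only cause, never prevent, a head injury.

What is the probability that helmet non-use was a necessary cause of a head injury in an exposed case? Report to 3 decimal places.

Under exogeneity and monotonicity, PN = (RR − 1) / RR = 1 − 1/RR.
PN = (10.67 − 1) / 10.67 = 9.67 / 10.67 ≈ 0.9063

PN ≈ 0.906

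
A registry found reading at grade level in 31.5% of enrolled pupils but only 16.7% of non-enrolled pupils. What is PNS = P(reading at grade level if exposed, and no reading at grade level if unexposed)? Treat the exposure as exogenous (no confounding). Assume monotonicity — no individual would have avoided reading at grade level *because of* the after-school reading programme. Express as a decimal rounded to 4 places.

p₁ = 0.315, p₀ = 0.167.
Under exogeneity and monotonicity, PNS = p₁ − p₀.
PNS = 0.315 − 0.167 = 0.148

PNS ≈ 0.1480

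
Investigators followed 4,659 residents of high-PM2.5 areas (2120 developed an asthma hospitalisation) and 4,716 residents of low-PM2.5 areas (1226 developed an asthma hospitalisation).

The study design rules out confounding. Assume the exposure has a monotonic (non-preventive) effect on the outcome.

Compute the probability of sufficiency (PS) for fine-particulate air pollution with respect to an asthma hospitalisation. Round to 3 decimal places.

p₁ = P(outcome | exposed) = 2120/4659 = 0.45503
p₀ = P(outcome | unexposed) = 1226/4716 = 0.25997
Under exogeneity and monotonicity, PS = (p₁ − p₀) / (1 − p₀).
PS = (0.45503 − 0.25997) / (1 − 0.25997) = 0.19507 / 0.74003 ≈ 0.2636

PS ≈ 0.264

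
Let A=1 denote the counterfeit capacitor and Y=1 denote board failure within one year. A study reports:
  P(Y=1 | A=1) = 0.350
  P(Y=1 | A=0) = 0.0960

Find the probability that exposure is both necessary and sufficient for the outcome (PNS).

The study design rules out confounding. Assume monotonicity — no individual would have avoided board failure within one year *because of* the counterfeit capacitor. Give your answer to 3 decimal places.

PNS ≈ 0.254

Let p₁ = 0.35, p₀ = 0.096.
Under exogeneity and monotonicity, PNS = p₁ − p₀.
PNS = 0.35 − 0.096 = 0.254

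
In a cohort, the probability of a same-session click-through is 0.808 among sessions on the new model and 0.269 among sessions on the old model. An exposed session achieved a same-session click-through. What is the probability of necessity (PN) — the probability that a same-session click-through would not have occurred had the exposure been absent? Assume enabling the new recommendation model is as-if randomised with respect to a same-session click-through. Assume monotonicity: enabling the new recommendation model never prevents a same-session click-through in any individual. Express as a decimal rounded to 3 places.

PN ≈ 0.667

Let p₁ = 0.808, p₀ = 0.269.
Under exogeneity and monotonicity, PN = (p₁ − p₀) / p₁.
PN = (0.808 − 0.269) / 0.808 = 0.539 / 0.808 ≈ 0.6671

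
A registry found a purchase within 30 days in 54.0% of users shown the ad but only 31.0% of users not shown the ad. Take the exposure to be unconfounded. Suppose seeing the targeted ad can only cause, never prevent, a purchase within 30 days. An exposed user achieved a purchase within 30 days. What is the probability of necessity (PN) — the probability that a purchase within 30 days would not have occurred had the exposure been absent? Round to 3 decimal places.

p₁ = 0.54, p₀ = 0.31.
Under exogeneity and monotonicity, PN = (p₁ − p₀) / p₁.
PN = (0.54 − 0.31) / 0.54 = 0.23 / 0.54 ≈ 0.4259

PN ≈ 0.426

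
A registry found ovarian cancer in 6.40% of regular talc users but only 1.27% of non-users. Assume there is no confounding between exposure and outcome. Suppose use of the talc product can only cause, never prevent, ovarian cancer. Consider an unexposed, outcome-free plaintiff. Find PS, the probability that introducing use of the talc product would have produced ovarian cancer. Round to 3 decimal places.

p₁ = 0.064, p₀ = 0.0127.
Under exogeneity and monotonicity, PS = (p₁ − p₀) / (1 − p₀).
PS = (0.064 − 0.0127) / (1 − 0.0127) = 0.0513 / 0.9873 ≈ 0.0520

PS ≈ 0.052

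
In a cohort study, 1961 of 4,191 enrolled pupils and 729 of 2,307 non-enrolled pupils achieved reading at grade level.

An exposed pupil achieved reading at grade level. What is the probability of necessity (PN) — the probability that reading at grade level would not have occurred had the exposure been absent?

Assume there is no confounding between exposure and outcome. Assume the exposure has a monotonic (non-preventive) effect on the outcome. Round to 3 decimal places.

PN ≈ 0.325

p₁ = P(outcome | exposed) = 1961/4191 = 0.46791
p₀ = P(outcome | unexposed) = 729/2307 = 0.31599
Under exogeneity and monotonicity, PN = (p₁ − p₀) / p₁.
PN = (0.46791 − 0.31599) / 0.46791 = 0.15191 / 0.46791 ≈ 0.3247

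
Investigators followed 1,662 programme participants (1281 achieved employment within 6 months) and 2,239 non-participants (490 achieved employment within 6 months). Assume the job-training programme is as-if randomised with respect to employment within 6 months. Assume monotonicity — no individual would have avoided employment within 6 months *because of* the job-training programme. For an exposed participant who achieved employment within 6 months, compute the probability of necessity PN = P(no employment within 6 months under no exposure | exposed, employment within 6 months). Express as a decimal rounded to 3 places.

PN ≈ 0.716

p₁ = P(outcome | exposed) = 1281/1662 = 0.77076
p₀ = P(outcome | unexposed) = 490/2239 = 0.21885
Under exogeneity and monotonicity, PN = (p₁ − p₀) / p₁.
PN = (0.77076 − 0.21885) / 0.77076 = 0.55191 / 0.77076 ≈ 0.7161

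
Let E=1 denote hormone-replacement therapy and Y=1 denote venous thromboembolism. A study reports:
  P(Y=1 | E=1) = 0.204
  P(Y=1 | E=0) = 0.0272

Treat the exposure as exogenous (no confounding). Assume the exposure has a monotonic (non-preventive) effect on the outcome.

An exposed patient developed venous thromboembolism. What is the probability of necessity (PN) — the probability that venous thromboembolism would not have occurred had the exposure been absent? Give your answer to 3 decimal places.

PN ≈ 0.867

Let p₁ = 0.204, p₀ = 0.0272.
Under exogeneity and monotonicity, PN = (p₁ − p₀) / p₁.
PN = (0.204 − 0.0272) / 0.204 = 0.1768 / 0.204 ≈ 0.8667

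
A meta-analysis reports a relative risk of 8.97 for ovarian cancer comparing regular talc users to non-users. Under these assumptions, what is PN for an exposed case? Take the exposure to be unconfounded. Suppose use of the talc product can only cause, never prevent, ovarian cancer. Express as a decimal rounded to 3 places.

Under exogeneity and monotonicity, PN = (RR − 1) / RR = 1 − 1/RR.
PN = (8.97 − 1) / 8.97 = 7.97 / 8.97 ≈ 0.8885

PN ≈ 0.889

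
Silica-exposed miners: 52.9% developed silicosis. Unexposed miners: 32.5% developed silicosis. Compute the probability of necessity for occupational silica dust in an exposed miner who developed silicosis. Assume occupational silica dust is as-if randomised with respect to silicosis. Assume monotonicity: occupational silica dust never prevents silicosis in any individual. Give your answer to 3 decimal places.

p₁ = 0.529, p₀ = 0.325.
Under exogeneity and monotonicity, PN = (p₁ − p₀) / p₁.
PN = (0.529 − 0.325) / 0.529 = 0.204 / 0.529 ≈ 0.3856

PN ≈ 0.386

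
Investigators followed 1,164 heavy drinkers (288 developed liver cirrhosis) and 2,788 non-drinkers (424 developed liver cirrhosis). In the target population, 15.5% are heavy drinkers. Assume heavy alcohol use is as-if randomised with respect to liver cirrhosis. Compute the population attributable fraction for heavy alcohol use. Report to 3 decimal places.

p₁ = P(outcome | exposed) = 288/1164 = 0.24742
p₀ = P(outcome | unexposed) = 424/2788 = 0.15208
Overall risk P(Y=1) = π·p₁ + (1−π)·p₀ = 0.155×0.24742 + 0.845×0.15208 = 0.16686.
Under exogeneity, PAF = [P(Y=1) − p₀] / P(Y=1).
PAF = (0.16686 − 0.15208) / 0.16686 ≈ 0.0886

PAF ≈ 0.089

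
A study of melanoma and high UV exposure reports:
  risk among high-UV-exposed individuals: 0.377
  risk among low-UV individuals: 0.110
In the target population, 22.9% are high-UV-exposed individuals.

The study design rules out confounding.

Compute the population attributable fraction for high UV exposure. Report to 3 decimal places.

PAF ≈ 0.357

Let p₁ = 0.377, p₀ = 0.11.
Overall risk P(Y=1) = π·p₁ + (1−π)·p₀ = 0.229×0.377 + 0.771×0.11 = 0.17114.
Under exogeneity, PAF = [P(Y=1) − p₀] / P(Y=1).
PAF = (0.17114 − 0.11) / 0.17114 ≈ 0.3573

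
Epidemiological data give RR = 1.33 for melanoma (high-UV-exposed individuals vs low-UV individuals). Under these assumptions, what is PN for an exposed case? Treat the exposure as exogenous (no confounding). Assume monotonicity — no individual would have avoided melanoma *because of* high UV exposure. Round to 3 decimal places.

Under exogeneity and monotonicity, PN = (RR − 1) / RR = 1 − 1/RR.
PN = (1.33 − 1) / 1.33 = 0.33 / 1.33 ≈ 0.2481

PN ≈ 0.248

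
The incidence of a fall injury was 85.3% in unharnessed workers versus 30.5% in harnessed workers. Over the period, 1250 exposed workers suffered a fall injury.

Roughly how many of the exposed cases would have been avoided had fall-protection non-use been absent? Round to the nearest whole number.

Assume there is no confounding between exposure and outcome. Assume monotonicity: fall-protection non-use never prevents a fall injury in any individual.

about 803 cases

p₁ = 0.853, p₀ = 0.305.
PN = (p₁ − p₀)/p₁ = (0.853 − 0.305) / 0.853 ≈ 0.64244.
Attributable cases ≈ PN × (exposed cases) = 0.64244 × 1250 ≈ 803.05.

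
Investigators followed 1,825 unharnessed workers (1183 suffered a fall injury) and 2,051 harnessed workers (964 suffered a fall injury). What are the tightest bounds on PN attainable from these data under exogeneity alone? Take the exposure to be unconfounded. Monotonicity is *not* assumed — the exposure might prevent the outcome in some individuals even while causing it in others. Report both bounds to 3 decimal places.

0.275 ≤ PN ≤ 0.818

p₁ = P(outcome | exposed) = 1183/1825 = 0.64822
p₀ = P(outcome | unexposed) = 964/2051 = 0.47001
Under exogeneity alone the bounds on PN are max{0,(p₁−p₀)/p₁} ≤ PN ≤ min{1,(1−p₀)/p₁}.
  lower = (p₁ − p₀)/p₁ = 0.1782 / 0.64822 ≈ 0.2749
  upper = min{1, (1 − p₀)/p₁} = 0.52999 / 0.64822 ≈ 0.8176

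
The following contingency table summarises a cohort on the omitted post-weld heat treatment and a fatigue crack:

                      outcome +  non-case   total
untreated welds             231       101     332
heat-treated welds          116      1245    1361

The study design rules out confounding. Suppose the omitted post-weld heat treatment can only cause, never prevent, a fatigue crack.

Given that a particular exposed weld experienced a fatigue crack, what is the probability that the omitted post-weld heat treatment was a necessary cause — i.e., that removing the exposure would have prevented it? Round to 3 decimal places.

PN ≈ 0.878

p₁ = P(outcome | exposed) = 231/332 = 0.69578
p₀ = P(outcome | unexposed) = 116/1361 = 0.085231
Under exogeneity and monotonicity, PN = (p₁ − p₀)/p₁.
PN = (0.69578 − 0.085231) / 0.69578 ≈ 0.8775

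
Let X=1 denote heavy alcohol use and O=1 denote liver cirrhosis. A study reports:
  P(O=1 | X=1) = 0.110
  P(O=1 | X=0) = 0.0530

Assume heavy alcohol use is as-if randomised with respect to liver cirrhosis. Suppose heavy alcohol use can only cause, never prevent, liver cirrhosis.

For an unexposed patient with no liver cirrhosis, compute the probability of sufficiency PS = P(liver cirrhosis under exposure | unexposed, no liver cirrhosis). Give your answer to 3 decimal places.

PS ≈ 0.060

Let p₁ = 0.11, p₀ = 0.053.
Under exogeneity and monotonicity, PS = (p₁ − p₀) / (1 − p₀).
PS = (0.11 − 0.053) / (1 − 0.053) = 0.057 / 0.947 ≈ 0.0602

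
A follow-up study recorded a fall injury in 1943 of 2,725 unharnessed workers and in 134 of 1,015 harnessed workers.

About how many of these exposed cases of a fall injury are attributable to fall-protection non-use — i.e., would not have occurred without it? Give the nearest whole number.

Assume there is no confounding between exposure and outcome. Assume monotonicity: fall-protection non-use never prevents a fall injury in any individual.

about 1583 cases

p₁ = P(outcome | exposed) = 1943/2725 = 0.71303
p₀ = P(outcome | unexposed) = 134/1015 = 0.13202
PN = (p₁ − p₀)/p₁ = (0.71303 − 0.13202) / 0.71303 ≈ 0.81485.
Attributable cases ≈ PN × (exposed cases) = 0.81485 × 1943 ≈ 1583.25.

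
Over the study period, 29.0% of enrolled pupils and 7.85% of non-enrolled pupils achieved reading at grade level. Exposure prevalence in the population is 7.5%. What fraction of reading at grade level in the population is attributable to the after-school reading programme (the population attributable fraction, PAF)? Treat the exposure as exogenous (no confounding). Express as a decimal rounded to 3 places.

PAF ≈ 0.168

p₁ = 0.29, p₀ = 0.0785.
Overall risk P(Y=1) = π·p₁ + (1−π)·p₀ = 0.075×0.29 + 0.925×0.0785 = 0.094363.
Under exogeneity, PAF = [P(Y=1) − p₀] / P(Y=1).
PAF = (0.094363 − 0.0785) / 0.094363 ≈ 0.1681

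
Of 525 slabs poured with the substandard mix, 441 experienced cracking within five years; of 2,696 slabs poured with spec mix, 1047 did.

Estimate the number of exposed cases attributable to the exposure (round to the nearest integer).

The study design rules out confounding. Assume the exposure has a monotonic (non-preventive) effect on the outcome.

about 237 cases

p₁ = P(outcome | exposed) = 441/525 = 0.84
p₀ = P(outcome | unexposed) = 1047/2696 = 0.38835
PN = (p₁ − p₀)/p₁ = (0.84 − 0.38835) / 0.84 ≈ 0.53767.
Attributable cases ≈ PN × (exposed cases) = 0.53767 × 441 ≈ 237.11.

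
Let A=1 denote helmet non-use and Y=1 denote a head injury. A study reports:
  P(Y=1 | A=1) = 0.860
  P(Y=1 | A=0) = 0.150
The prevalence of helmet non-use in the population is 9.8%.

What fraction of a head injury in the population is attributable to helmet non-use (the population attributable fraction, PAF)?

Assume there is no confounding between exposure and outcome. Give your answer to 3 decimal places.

Let p₁ = 0.86, p₀ = 0.15.
Overall risk P(Y=1) = π·p₁ + (1−π)·p₀ = 0.098×0.86 + 0.902×0.15 = 0.21958.
Under exogeneity, PAF = [P(Y=1) − p₀] / P(Y=1).
PAF = (0.21958 − 0.15) / 0.21958 ≈ 0.3169

PAF ≈ 0.317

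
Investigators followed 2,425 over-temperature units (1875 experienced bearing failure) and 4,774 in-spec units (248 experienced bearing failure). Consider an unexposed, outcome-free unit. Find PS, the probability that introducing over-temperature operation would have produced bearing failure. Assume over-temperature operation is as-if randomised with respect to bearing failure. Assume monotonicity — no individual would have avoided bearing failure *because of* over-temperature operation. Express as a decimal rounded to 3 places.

PS ≈ 0.761

p₁ = P(outcome | exposed) = 1875/2425 = 0.7732
p₀ = P(outcome | unexposed) = 248/4774 = 0.051948
Under exogeneity and monotonicity, PS = (p₁ − p₀) / (1 − p₀).
PS = (0.7732 − 0.051948) / (1 − 0.051948) = 0.72125 / 0.94805 ≈ 0.7608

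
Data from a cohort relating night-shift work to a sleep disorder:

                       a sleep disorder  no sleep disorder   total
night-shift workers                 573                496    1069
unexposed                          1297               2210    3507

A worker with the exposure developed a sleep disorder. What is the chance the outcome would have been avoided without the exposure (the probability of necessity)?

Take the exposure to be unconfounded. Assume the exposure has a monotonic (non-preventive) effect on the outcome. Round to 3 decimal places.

PN ≈ 0.310

p₁ = P(outcome | exposed) = 573/1069 = 0.53601
p₀ = P(outcome | unexposed) = 1297/3507 = 0.36983
Under exogeneity and monotonicity, PN = (p₁ − p₀) / p₁.
PN = (0.53601 − 0.36983) / 0.53601 = 0.16618 / 0.53601 ≈ 0.3100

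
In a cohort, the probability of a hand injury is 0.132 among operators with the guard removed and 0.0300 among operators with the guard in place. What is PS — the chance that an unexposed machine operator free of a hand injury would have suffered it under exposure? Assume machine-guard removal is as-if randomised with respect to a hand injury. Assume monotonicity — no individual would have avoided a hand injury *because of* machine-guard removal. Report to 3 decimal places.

Let p₁ = 0.132, p₀ = 0.03.
Under exogeneity and monotonicity, PS = (p₁ − p₀) / (1 − p₀).
PS = (0.132 − 0.03) / (1 − 0.03) = 0.102 / 0.97 ≈ 0.1052

PS ≈ 0.105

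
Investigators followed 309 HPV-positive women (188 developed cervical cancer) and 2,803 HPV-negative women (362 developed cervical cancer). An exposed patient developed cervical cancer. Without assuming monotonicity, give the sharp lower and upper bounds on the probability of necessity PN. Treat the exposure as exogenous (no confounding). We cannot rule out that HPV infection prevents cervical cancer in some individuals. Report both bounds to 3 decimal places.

p₁ = P(outcome | exposed) = 188/309 = 0.60841
p₀ = P(outcome | unexposed) = 362/2803 = 0.12915
Under exogeneity alone the bounds on PN are max{0,(p₁−p₀)/p₁} ≤ PN ≤ min{1,(1−p₀)/p₁}.
  lower = (p₁ − p₀)/p₁ = 0.47927 / 0.60841 ≈ 0.7877
  upper = min{1, (1 − p₀)/p₁} = 0.87085 / 0.60841 ≈ 1.4313 → capped at 1

0.788 ≤ PN ≤ 1.000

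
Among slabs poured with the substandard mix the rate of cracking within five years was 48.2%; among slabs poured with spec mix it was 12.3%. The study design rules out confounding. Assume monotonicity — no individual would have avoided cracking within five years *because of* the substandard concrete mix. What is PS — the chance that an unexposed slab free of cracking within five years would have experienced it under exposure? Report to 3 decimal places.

PS ≈ 0.409

p₁ = 0.482, p₀ = 0.123.
Under exogeneity and monotonicity, PS = (p₁ − p₀) / (1 − p₀).
PS = (0.482 − 0.123) / (1 − 0.123) = 0.359 / 0.877 ≈ 0.4094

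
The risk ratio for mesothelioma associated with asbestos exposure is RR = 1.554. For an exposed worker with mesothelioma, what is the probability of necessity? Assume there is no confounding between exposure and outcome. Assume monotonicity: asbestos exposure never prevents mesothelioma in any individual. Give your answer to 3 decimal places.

PN ≈ 0.356

Under exogeneity and monotonicity, PN = (RR − 1) / RR = 1 − 1/RR.
PN = (1.554 − 1) / 1.554 = 0.554 / 1.554 ≈ 0.3565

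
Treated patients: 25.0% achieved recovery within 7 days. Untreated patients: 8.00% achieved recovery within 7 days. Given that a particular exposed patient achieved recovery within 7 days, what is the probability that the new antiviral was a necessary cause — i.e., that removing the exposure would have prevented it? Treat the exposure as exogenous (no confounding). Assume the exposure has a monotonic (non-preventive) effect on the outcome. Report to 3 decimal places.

p₁ = 0.25, p₀ = 0.08.
Under exogeneity and monotonicity, PN = (p₁ − p₀) / p₁.
PN = (0.25 − 0.08) / 0.25 = 0.17 / 0.25 ≈ 0.6800

PN ≈ 0.680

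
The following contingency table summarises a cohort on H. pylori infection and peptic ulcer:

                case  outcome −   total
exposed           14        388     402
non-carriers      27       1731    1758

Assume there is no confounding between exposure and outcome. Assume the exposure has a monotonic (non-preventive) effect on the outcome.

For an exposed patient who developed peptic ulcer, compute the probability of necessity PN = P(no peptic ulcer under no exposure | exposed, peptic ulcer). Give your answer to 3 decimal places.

PN ≈ 0.559

p₁ = P(outcome | exposed) = 14/402 = 0.034826
p₀ = P(outcome | unexposed) = 27/1758 = 0.015358
Under exogeneity and monotonicity, PN = (p₁ − p₀) / p₁.
PN = (0.034826 − 0.015358) / 0.034826 = 0.019468 / 0.034826 ≈ 0.5590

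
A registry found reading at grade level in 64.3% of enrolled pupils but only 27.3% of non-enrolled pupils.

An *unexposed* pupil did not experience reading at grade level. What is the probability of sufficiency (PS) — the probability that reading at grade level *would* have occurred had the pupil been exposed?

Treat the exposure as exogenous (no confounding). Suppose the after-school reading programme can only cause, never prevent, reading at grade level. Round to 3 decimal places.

PS ≈ 0.509

p₁ = 0.643, p₀ = 0.273.
Under exogeneity and monotonicity, PS = (p₁ − p₀) / (1 − p₀).
PS = (0.643 − 0.273) / (1 − 0.273) = 0.37 / 0.727 ≈ 0.5089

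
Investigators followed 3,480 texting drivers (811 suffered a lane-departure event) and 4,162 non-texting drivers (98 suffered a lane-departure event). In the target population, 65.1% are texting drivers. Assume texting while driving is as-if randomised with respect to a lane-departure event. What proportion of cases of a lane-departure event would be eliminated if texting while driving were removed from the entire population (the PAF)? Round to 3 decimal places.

p₁ = P(outcome | exposed) = 811/3480 = 0.23305
p₀ = P(outcome | unexposed) = 98/4162 = 0.023546
Overall risk P(Y=1) = π·p₁ + (1−π)·p₀ = 0.651×0.23305 + 0.349×0.023546 = 0.15993.
Under exogeneity, PAF = [P(Y=1) − p₀] / P(Y=1).
PAF = (0.15993 − 0.023546) / 0.15993 ≈ 0.8528

PAF ≈ 0.853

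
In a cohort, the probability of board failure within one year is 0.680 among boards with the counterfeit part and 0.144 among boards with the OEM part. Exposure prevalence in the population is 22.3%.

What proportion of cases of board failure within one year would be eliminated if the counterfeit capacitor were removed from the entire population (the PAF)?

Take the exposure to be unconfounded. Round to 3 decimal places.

PAF ≈ 0.454

Let p₁ = 0.68, p₀ = 0.144.
Overall risk P(Y=1) = π·p₁ + (1−π)·p₀ = 0.223×0.68 + 0.777×0.144 = 0.26353.
Under exogeneity, PAF = [P(Y=1) − p₀] / P(Y=1).
PAF = (0.26353 − 0.144) / 0.26353 ≈ 0.4536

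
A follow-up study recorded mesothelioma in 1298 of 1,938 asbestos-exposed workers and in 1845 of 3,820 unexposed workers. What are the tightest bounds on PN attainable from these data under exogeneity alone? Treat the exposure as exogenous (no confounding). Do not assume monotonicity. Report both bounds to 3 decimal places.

0.279 ≤ PN ≤ 0.772

p₁ = P(outcome | exposed) = 1298/1938 = 0.66976
p₀ = P(outcome | unexposed) = 1845/3820 = 0.48298
Under exogeneity alone the bounds on PN are max{0,(p₁−p₀)/p₁} ≤ PN ≤ min{1,(1−p₀)/p₁}.
  lower = (p₁ − p₀)/p₁ = 0.18678 / 0.66976 ≈ 0.2789
  upper = min{1, (1 − p₀)/p₁} = 0.51702 / 0.66976 ≈ 0.7719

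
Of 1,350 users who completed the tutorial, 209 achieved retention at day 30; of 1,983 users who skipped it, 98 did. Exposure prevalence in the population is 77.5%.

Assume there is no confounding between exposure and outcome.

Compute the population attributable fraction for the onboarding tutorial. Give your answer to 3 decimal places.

PAF ≈ 0.623

p₁ = P(outcome | exposed) = 209/1350 = 0.15481
p₀ = P(outcome | unexposed) = 98/1983 = 0.04942
Overall risk P(Y=1) = π·p₁ + (1−π)·p₀ = 0.775×0.15481 + 0.225×0.04942 = 0.1311.
Under exogeneity, PAF = [P(Y=1) − p₀] / P(Y=1).
PAF = (0.1311 − 0.04942) / 0.1311 ≈ 0.6230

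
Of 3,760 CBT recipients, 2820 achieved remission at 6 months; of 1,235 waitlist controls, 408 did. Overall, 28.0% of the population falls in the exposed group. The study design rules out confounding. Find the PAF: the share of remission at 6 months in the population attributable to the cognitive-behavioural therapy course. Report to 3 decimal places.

PAF ≈ 0.262

p₁ = P(outcome | exposed) = 2820/3760 = 0.75
p₀ = P(outcome | unexposed) = 408/1235 = 0.33036
Overall risk P(Y=1) = π·p₁ + (1−π)·p₀ = 0.28×0.75 + 0.72×0.33036 = 0.44786.
Under exogeneity, PAF = [P(Y=1) − p₀] / P(Y=1).
PAF = (0.44786 − 0.33036) / 0.44786 ≈ 0.2624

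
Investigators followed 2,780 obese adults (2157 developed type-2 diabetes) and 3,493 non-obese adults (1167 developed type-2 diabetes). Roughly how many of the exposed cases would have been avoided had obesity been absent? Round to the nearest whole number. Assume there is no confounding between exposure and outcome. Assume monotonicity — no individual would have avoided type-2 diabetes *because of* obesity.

about 1228 cases

p₁ = P(outcome | exposed) = 2157/2780 = 0.7759
p₀ = P(outcome | unexposed) = 1167/3493 = 0.3341
PN = (p₁ − p₀)/p₁ = (0.7759 − 0.3341) / 0.7759 ≈ 0.56941.
Attributable cases ≈ PN × (exposed cases) = 0.56941 × 2157 ≈ 1228.21.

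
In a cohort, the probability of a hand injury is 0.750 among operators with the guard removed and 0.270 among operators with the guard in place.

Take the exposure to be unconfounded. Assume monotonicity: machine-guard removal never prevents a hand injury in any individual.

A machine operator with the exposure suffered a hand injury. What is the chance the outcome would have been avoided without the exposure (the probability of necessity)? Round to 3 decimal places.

PN ≈ 0.640

Let p₁ = 0.75, p₀ = 0.27.
Under exogeneity and monotonicity, PN = (p₁ − p₀) / p₁.
PN = (0.75 − 0.27) / 0.75 = 0.48 / 0.75 ≈ 0.6400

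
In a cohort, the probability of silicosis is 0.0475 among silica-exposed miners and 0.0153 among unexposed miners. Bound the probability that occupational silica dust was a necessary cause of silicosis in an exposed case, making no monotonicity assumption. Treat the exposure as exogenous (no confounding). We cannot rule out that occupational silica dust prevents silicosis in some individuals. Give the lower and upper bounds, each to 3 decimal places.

0.678 ≤ PN ≤ 1.000

Let p₁ = 0.0475, p₀ = 0.0153.
Under exogeneity alone the bounds on PN are max{0,(p₁−p₀)/p₁} ≤ PN ≤ min{1,(1−p₀)/p₁}.
  lower = (p₁ − p₀)/p₁ = 0.0322 / 0.0475 ≈ 0.6779
  upper = min{1, (1 − p₀)/p₁} = 0.9847 / 0.0475 ≈ 20.7305 → capped at 1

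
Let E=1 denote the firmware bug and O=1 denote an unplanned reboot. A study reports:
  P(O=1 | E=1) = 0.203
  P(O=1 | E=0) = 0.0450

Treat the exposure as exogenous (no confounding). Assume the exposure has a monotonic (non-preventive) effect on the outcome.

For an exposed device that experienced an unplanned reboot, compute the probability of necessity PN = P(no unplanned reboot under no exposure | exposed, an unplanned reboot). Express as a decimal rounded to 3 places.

PN ≈ 0.778

Let p₁ = 0.203, p₀ = 0.045.
Under exogeneity and monotonicity, PN = (p₁ − p₀) / p₁.
PN = (0.203 − 0.045) / 0.203 = 0.158 / 0.203 ≈ 0.7783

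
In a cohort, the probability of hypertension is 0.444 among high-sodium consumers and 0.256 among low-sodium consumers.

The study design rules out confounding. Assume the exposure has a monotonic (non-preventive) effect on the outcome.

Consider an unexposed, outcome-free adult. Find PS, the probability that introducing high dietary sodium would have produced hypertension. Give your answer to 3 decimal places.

Let p₁ = 0.444, p₀ = 0.256.
Under exogeneity and monotonicity, PS = (p₁ − p₀) / (1 − p₀).
PS = (0.444 − 0.256) / (1 − 0.256) = 0.188 / 0.744 ≈ 0.2527

PS ≈ 0.253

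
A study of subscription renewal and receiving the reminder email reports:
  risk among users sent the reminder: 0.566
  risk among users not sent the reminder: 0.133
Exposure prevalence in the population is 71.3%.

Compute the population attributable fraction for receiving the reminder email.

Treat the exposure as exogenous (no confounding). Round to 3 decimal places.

Let p₁ = 0.566, p₀ = 0.133.
Overall risk P(Y=1) = π·p₁ + (1−π)·p₀ = 0.713×0.566 + 0.287×0.133 = 0.44173.
Under exogeneity, PAF = [P(Y=1) − p₀] / P(Y=1).
PAF = (0.44173 − 0.133) / 0.44173 ≈ 0.6989

PAF ≈ 0.699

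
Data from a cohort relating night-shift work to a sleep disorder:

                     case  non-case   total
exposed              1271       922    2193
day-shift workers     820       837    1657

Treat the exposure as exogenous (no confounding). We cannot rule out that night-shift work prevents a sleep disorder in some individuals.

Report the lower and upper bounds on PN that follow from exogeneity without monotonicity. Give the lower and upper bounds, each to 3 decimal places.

0.146 ≤ PN ≤ 0.872

p₁ = P(outcome | exposed) = 1271/2193 = 0.57957
p₀ = P(outcome | unexposed) = 820/1657 = 0.49487
Under exogeneity alone the bounds on PN are max{0,(p₁−p₀)/p₁} ≤ PN ≤ min{1,(1−p₀)/p₁}.
  lower = (p₁ − p₀)/p₁ = 0.084701 / 0.57957 ≈ 0.1461
  upper = min{1, (1 − p₀)/p₁} = 0.50513 / 0.57957 ≈ 0.8716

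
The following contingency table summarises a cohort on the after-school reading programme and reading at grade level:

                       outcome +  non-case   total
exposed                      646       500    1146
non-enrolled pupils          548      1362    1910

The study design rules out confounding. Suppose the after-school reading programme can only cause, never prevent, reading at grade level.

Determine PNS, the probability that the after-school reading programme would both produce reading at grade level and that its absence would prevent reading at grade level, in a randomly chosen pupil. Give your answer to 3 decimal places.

p₁ = P(outcome | exposed) = 646/1146 = 0.5637
p₀ = P(outcome | unexposed) = 548/1910 = 0.28691
Under exogeneity and monotonicity, PNS = p₁ − p₀.
PNS = 0.5637 − 0.28691 = 0.27679

PNS ≈ 0.277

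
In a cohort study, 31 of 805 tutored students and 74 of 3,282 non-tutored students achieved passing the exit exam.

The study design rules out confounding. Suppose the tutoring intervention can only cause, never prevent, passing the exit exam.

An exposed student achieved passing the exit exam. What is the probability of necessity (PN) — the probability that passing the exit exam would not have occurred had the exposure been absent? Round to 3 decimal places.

PN ≈ 0.414

p₁ = P(outcome | exposed) = 31/805 = 0.038509
p₀ = P(outcome | unexposed) = 74/3282 = 0.022547
Under exogeneity and monotonicity, PN = (p₁ − p₀) / p₁.
PN = (0.038509 − 0.022547) / 0.038509 = 0.015962 / 0.038509 ≈ 0.4145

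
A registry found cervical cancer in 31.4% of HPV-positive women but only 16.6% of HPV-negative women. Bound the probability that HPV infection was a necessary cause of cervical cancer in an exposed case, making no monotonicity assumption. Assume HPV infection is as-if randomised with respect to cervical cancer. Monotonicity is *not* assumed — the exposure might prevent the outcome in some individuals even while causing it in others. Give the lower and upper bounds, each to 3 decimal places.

p₁ = 0.314, p₀ = 0.166.
Under exogeneity alone the bounds on PN are max{0,(p₁−p₀)/p₁} ≤ PN ≤ min{1,(1−p₀)/p₁}.
  lower = (p₁ − p₀)/p₁ = 0.148 / 0.314 ≈ 0.4713
  upper = min{1, (1 − p₀)/p₁} = 0.834 / 0.314 ≈ 2.6561 → capped at 1

0.471 ≤ PN ≤ 1.000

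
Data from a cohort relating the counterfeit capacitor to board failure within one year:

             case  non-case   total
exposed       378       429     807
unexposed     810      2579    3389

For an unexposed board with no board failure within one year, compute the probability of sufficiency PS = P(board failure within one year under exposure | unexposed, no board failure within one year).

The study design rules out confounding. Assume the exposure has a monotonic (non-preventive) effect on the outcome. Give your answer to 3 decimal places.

PS ≈ 0.301

p₁ = P(outcome | exposed) = 378/807 = 0.4684
p₀ = P(outcome | unexposed) = 810/3389 = 0.23901
Under exogeneity and monotonicity, PS = (p₁ − p₀)/(1 − p₀).
PS = (0.4684 − 0.23901) / 0.76099 ≈ 0.3014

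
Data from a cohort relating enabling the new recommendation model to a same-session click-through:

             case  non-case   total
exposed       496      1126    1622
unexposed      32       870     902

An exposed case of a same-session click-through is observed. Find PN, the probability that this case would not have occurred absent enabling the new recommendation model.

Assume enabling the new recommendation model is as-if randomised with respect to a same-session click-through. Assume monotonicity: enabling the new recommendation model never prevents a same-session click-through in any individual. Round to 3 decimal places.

p₁ = P(outcome | exposed) = 496/1622 = 0.3058
p₀ = P(outcome | unexposed) = 32/902 = 0.035477
Under exogeneity and monotonicity, PN = (p₁ − p₀)/p₁.
PN = (0.3058 − 0.035477) / 0.3058 ≈ 0.8840

PN ≈ 0.884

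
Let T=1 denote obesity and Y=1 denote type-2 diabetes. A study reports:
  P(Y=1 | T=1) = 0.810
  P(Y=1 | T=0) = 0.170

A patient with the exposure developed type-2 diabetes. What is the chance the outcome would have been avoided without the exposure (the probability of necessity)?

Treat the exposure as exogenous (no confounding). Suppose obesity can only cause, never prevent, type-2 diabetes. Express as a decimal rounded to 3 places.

Let p₁ = 0.81, p₀ = 0.17.
Under exogeneity and monotonicity, PN = (p₁ − p₀) / p₁.
PN = (0.81 − 0.17) / 0.81 = 0.64 / 0.81 ≈ 0.7901

PN ≈ 0.790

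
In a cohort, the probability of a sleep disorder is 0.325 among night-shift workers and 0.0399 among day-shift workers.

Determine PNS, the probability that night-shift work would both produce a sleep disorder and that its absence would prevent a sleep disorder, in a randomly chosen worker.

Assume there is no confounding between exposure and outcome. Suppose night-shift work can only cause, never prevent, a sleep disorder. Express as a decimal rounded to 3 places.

PNS ≈ 0.285

Let p₁ = 0.325, p₀ = 0.0399.
Under exogeneity and monotonicity, PNS = p₁ − p₀.
PNS = 0.325 − 0.0399 = 0.2851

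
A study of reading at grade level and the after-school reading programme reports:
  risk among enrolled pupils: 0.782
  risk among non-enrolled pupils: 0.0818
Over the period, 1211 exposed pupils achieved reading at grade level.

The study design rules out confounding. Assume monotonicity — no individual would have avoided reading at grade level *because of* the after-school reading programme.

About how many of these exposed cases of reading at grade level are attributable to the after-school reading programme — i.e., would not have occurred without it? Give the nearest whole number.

about 1084 cases

Let p₁ = 0.782, p₀ = 0.0818.
PN = (p₁ − p₀)/p₁ = (0.782 − 0.0818) / 0.782 ≈ 0.89540.
Attributable cases ≈ PN × (exposed cases) = 0.89540 × 1211 ≈ 1084.33.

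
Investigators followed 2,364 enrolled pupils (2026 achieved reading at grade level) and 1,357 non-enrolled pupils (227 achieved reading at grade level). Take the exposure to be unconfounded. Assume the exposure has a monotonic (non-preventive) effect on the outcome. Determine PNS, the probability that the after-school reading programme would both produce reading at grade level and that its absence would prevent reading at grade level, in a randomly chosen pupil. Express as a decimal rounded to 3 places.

p₁ = P(outcome | exposed) = 2026/2364 = 0.85702
p₀ = P(outcome | unexposed) = 227/1357 = 0.16728
Under exogeneity and monotonicity, PNS = p₁ − p₀.
PNS = 0.85702 − 0.16728 = 0.68974

PNS ≈ 0.690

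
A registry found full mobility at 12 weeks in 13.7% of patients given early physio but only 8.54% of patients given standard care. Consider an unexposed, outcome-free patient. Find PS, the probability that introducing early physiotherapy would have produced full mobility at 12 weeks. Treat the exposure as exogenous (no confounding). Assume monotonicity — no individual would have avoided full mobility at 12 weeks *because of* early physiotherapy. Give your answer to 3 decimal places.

p₁ = 0.137, p₀ = 0.0854.
Under exogeneity and monotonicity, PS = (p₁ − p₀) / (1 − p₀).
PS = (0.137 − 0.0854) / (1 − 0.0854) = 0.0516 / 0.9146 ≈ 0.0564

PS ≈ 0.056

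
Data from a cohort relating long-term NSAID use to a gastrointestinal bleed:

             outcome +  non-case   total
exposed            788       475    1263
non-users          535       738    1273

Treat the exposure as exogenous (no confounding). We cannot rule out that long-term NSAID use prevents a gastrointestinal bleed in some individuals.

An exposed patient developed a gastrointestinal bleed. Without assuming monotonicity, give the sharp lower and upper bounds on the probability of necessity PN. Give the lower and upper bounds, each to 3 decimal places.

p₁ = P(outcome | exposed) = 788/1263 = 0.62391
p₀ = P(outcome | unexposed) = 535/1273 = 0.42027
Under exogeneity alone the bounds on PN are max{0,(p₁−p₀)/p₁} ≤ PN ≤ min{1,(1−p₀)/p₁}.
  lower = (p₁ − p₀)/p₁ = 0.20364 / 0.62391 ≈ 0.3264
  upper = min{1, (1 − p₀)/p₁} = 0.57973 / 0.62391 ≈ 0.9292

0.326 ≤ PN ≤ 0.929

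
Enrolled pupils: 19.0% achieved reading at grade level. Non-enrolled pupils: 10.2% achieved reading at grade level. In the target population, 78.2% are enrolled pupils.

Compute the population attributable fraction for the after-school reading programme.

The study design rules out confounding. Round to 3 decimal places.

p₁ = 0.19, p₀ = 0.102.
Overall risk P(Y=1) = π·p₁ + (1−π)·p₀ = 0.782×0.19 + 0.218×0.102 = 0.17082.
Under exogeneity, PAF = [P(Y=1) − p₀] / P(Y=1).
PAF = (0.17082 − 0.102) / 0.17082 ≈ 0.4029

PAF ≈ 0.403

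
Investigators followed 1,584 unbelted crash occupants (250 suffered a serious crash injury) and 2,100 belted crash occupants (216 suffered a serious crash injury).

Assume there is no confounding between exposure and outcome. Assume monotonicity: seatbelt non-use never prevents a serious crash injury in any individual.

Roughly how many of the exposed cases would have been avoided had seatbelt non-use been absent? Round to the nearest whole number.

p₁ = P(outcome | exposed) = 250/1584 = 0.15783
p₀ = P(outcome | unexposed) = 216/2100 = 0.10286
PN = (p₁ − p₀)/p₁ = (0.15783 − 0.10286) / 0.15783 ≈ 0.34830.
Attributable cases ≈ PN × (exposed cases) = 0.34830 × 250 ≈ 87.07.

about 87 cases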